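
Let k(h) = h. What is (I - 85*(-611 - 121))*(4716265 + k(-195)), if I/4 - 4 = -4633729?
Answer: -87118451967600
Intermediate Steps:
I = -18534900 (I = 16 + 4*(-4633729) = 16 - 18534916 = -18534900)
(I - 85*(-611 - 121))*(4716265 + k(-195)) = (-18534900 - 85*(-611 - 121))*(4716265 - 195) = (-18534900 - 85*(-732))*4716070 = (-18534900 + 62220)*4716070 = -18472680*4716070 = -87118451967600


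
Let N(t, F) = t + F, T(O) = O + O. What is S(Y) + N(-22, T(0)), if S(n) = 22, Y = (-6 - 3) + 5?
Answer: 0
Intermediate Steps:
Y = -4 (Y = -9 + 5 = -4)
T(O) = 2*O
N(t, F) = F + t
S(Y) + N(-22, T(0)) = 22 + (2*0 - 22) = 22 + (0 - 22) = 22 - 22 = 0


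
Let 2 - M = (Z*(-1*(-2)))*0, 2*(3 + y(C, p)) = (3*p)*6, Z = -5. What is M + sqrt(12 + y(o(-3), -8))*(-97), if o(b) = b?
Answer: 2 - 291*I*sqrt(7) ≈ 2.0 - 769.91*I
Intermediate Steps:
y(C, p) = -3 + 9*p (y(C, p) = -3 + ((3*p)*6)/2 = -3 + (18*p)/2 = -3 + 9*p)
M = 2 (M = 2 - (-(-5)*(-2))*0 = 2 - (-5*2)*0 = 2 - (-10)*0 = 2 - 1*0 = 2 + 0 = 2)
M + sqrt(12 + y(o(-3), -8))*(-97) = 2 + sqrt(12 + (-3 + 9*(-8)))*(-97) = 2 + sqrt(12 + (-3 - 72))*(-97) = 2 + sqrt(12 - 75)*(-97) = 2 + sqrt(-63)*(-97) = 2 + (3*I*sqrt(7))*(-97) = 2 - 291*I*sqrt(7)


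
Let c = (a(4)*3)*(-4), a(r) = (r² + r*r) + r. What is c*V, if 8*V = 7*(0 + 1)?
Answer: -378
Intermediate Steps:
a(r) = r + 2*r² (a(r) = (r² + r²) + r = 2*r² + r = r + 2*r²)
V = 7/8 (V = (7*(0 + 1))/8 = (7*1)/8 = (⅛)*7 = 7/8 ≈ 0.87500)
c = -432 (c = ((4*(1 + 2*4))*3)*(-4) = ((4*(1 + 8))*3)*(-4) = ((4*9)*3)*(-4) = (36*3)*(-4) = 108*(-4) = -432)
c*V = -432*7/8 = -378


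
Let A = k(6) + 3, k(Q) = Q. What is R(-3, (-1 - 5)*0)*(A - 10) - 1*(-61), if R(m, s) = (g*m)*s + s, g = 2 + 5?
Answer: 61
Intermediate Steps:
g = 7
R(m, s) = s + 7*m*s (R(m, s) = (7*m)*s + s = 7*m*s + s = s + 7*m*s)
A = 9 (A = 6 + 3 = 9)
R(-3, (-1 - 5)*0)*(A - 10) - 1*(-61) = (((-1 - 5)*0)*(1 + 7*(-3)))*(9 - 10) - 1*(-61) = ((-6*0)*(1 - 21))*(-1) + 61 = (0*(-20))*(-1) + 61 = 0*(-1) + 61 = 0 + 61 = 61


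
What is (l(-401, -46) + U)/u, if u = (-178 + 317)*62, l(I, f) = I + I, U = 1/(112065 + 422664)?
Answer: -428852657/4608294522 ≈ -0.093061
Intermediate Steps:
U = 1/534729 ≈ 1.8701e-6
l(I, f) = 2*I
u = 8618 (u = 139*62 = 8618)
(l(-401, -46) + U)/u = (2*(-401) + 1/534729)/8618 = (-802 + 1/534729)*(1/8618) = -428852657/534729*1/8618 = -428852657/4608294522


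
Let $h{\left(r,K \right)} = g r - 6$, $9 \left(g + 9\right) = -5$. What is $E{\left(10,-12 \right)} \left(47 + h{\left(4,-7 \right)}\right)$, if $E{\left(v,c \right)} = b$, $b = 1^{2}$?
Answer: $\frac{25}{9} \approx 2.7778$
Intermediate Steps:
$g = - \frac{86}{9}$ ($g = -9 + \frac{1}{9} \left(-5\right) = -9 - \frac{5}{9} = - \frac{86}{9} \approx -9.5556$)
$b = 1$
$E{\left(v,c \right)} = 1$
$h{\left(r,K \right)} = -6 - \frac{86 r}{9}$ ($h{\left(r,K \right)} = - \frac{86 r}{9} - 6 = -6 - \frac{86 r}{9}$)
$E{\left(10,-12 \right)} \left(47 + h{\left(4,-7 \right)}\right) = 1 \left(47 - \frac{398}{9}\right) = 1 \cdot \frac{25}{9} = \frac{25}{9}$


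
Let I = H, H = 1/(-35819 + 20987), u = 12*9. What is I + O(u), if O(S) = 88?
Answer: 1305215/14832 ≈ 88.000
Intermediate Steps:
u = 108
H = -1/14832 (H = 1/(-14832) = -1/14832 ≈ -6.7422e-5)
I = -1/14832 ≈ -6.7422e-5
I + O(u) = -1/14832 + 88 = 1305215/14832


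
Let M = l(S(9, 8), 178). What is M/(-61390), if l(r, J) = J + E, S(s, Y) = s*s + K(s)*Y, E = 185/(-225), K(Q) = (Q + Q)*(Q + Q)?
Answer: -1139/394650 ≈ -0.0028861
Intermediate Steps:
K(Q) = 4*Q² (K(Q) = (2*Q)*(2*Q) = 4*Q²)
E = -37/45 (E = 185*(-1/225) = -37/45 ≈ -0.82222)
S(s, Y) = s² + 4*Y*s² (S(s, Y) = s*s + (4*s²)*Y = s² + 4*Y*s²)
l(r, J) = -37/45 + J (l(r, J) = J - 37/45 = -37/45 + J)
M = 7973/45 (M = -37/45 + 178 = 7973/45 ≈ 177.18)
M/(-61390) = (7973/45)/(-61390) = (7973/45)*(-1/61390) = -1139/394650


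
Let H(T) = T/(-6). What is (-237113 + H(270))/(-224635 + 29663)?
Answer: 1501/1234 ≈ 1.2164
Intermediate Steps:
H(T) = -T/6 (H(T) = T*(-1/6) = -T/6)
(-237113 + H(270))/(-224635 + 29663) = (-237113 - 1/6*270)/(-224635 + 29663) = (-237113 - 45)/(-194972) = -237158*(-1/194972) = 1501/1234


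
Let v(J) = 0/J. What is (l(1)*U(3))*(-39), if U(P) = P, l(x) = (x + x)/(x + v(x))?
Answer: -234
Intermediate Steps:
v(J) = 0
l(x) = 2 (l(x) = (x + x)/(x + 0) = (2*x)/x = 2)
(l(1)*U(3))*(-39) = (2*3)*(-39) = 6*(-39) = -234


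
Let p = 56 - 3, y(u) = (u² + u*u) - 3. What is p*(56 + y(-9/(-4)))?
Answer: 26765/8 ≈ 3345.6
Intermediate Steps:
y(u) = -3 + 2*u² (y(u) = (u² + u²) - 3 = 2*u² - 3 = -3 + 2*u²)
p = 53
p*(56 + y(-9/(-4))) = 53*(56 + (-3 + 2*(-9/(-4))²)) = 53*(56 + (-3 + 2*(-9*(-¼))²)) = 53*(56 + (-3 + 2*(9/4)²)) = 53*(56 + (-3 + 2*(81/16))) = 53*(56 + (-3 + 81/8)) = 53*(56 + 57/8) = 53*(505/8) = 26765/8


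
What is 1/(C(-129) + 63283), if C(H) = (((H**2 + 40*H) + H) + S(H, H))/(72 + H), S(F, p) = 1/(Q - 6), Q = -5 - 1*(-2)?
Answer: 513/32362012 ≈ 1.5852e-5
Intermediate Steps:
Q = -3 (Q = -5 + 2 = -3)
S(F, p) = -1/9 (S(F, p) = 1/(-3 - 6) = 1/(-9) = -1/9)
C(H) = (-1/9 + H**2 + 41*H)/(72 + H) (C(H) = (((H**2 + 40*H) + H) - 1/9)/(72 + H) = ((H**2 + 41*H) - 1/9)/(72 + H) = (-1/9 + H**2 + 41*H)/(72 + H))
1/(C(-129) + 63283) = 1/((-1/9 + (-129)**2 + 41*(-129))/(72 - 129) + 63283) = 1/((-1/9 + 16641 - 5289)/(-57) + 63283) = 1/(-1/57*102167/9 + 63283) = 1/(-102167/513 + 63283) = 1/(32362012/513) = 513/32362012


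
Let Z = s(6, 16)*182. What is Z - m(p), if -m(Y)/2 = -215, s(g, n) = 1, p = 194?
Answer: -248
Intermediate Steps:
m(Y) = 430 (m(Y) = -2*(-215) = 430)
Z = 182 (Z = 1*182 = 182)
Z - m(p) = 182 - 1*430 = 182 - 430 = -248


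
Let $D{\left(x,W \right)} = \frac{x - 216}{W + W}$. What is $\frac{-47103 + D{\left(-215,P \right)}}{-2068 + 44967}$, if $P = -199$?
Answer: $- \frac{18746563}{17073802} \approx -1.098$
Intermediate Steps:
$D{\left(x,W \right)} = \frac{-216 + x}{2 W}$
$\frac{-47103 + D{\left(-215,P \right)}}{-2068 + 44967} = \frac{-47103 + \frac{-216 - 215}{2 \left(-199\right)}}{-2068 + 44967} = \frac{-47103 + \frac{1}{2} \left(- \frac{1}{199}\right) \left(-431\right)}{42899} = \left(-47103 + \frac{431}{398}\right) \frac{1}{42899} = \left(- \frac{18746563}{398}\right) \frac{1}{42899} = - \frac{18746563}{17073802}$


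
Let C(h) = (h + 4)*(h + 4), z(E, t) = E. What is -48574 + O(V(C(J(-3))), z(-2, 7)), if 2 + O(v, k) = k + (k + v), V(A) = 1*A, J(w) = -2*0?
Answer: -48564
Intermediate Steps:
J(w) = 0
C(h) = (4 + h)² (C(h) = (4 + h)*(4 + h) = (4 + h)²)
V(A) = A
O(v, k) = -2 + v + 2*k (O(v, k) = -2 + (k + (k + v)) = -2 + (v + 2*k) = -2 + v + 2*k)
-48574 + O(V(C(J(-3))), z(-2, 7)) = -48574 + (-2 + (4 + 0)² + 2*(-2)) = -48574 + (-2 + 4² - 4) = -48574 + (-2 + 16 - 4) = -48574 + 10 = -48564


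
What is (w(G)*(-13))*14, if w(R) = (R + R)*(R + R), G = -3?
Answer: -6552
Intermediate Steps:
w(R) = 4*R² (w(R) = (2*R)*(2*R) = 4*R²)
(w(G)*(-13))*14 = ((4*(-3)²)*(-13))*14 = ((4*9)*(-13))*14 = (36*(-13))*14 = -468*14 = -6552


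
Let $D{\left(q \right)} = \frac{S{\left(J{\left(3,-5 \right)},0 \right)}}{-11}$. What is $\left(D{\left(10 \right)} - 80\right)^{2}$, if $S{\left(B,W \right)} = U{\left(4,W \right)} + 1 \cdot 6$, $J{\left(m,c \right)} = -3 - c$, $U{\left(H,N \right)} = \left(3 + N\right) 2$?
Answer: $\frac{795664}{121} \approx 6575.7$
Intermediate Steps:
$U{\left(H,N \right)} = 6 + 2 N$
$S{\left(B,W \right)} = 12 + 2 W$ ($S{\left(B,W \right)} = \left(6 + 2 W\right) + 1 \cdot 6 = \left(6 + 2 W\right) + 6 = 12 + 2 W$)
$D{\left(q \right)} = - \frac{12}{11}$ ($D{\left(q \right)} = \frac{12 + 2 \cdot 0}{-11} = \left(12 + 0\right) \left(- \frac{1}{11}\right) = 12 \left(- \frac{1}{11}\right) = - \frac{12}{11}$)
$\left(D{\left(10 \right)} - 80\right)^{2} = \left(- \frac{12}{11} - 80\right)^{2} = \left(- \frac{892}{11}\right)^{2} = \frac{795664}{121}$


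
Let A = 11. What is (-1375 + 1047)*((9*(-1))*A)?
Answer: 32472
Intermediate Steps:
(-1375 + 1047)*((9*(-1))*A) = (-1375 + 1047)*((9*(-1))*11) = -(-2952)*11 = -328*(-99) = 32472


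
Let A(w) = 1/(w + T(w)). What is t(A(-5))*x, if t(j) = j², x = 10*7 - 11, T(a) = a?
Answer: 59/100 ≈ 0.59000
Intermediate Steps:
x = 59 (x = 70 - 11 = 59)
A(w) = 1/(2*w) (A(w) = 1/(w + w) = 1/(2*w))
t(A(-5))*x = ((½)/(-5))²*59 = ((½)*(-⅕))²*59 = (-⅒)²*59 = (1/100)*59 = 59/100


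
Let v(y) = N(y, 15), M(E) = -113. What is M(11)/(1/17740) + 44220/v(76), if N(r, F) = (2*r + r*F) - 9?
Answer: -2571883240/1283 ≈ -2.0046e+6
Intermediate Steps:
N(r, F) = -9 + 2*r + F*r (N(r, F) = (2*r + F*r) - 9 = -9 + 2*r + F*r)
v(y) = -9 + 17*y (v(y) = -9 + 2*y + 15*y = -9 + 17*y)
M(11)/(1/17740) + 44220/v(76) = -113/(1/17740) + 44220/(-9 + 17*76) = -113/1/17740 + 44220/(-9 + 1292) = -113*17740 + 44220/1283 = -2004620 + 44220*(1/1283) = -2004620 + 44220/1283 = -2571883240/1283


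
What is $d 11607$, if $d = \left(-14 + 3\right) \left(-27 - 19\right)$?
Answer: $5873142$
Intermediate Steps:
$d = 506$ ($d = \left(-11\right) \left(-46\right) = 506$)
$d 11607 = 506 \cdot 11607 = 5873142$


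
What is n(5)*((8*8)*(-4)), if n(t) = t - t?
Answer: 0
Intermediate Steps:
n(t) = 0
n(5)*((8*8)*(-4)) = 0*((8*8)*(-4)) = 0*(64*(-4)) = 0*(-256) = 0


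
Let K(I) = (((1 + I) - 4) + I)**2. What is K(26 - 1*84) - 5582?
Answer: 8579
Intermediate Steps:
K(I) = (-3 + 2*I)**2 (K(I) = ((-3 + I) + I)**2 = (-3 + 2*I)**2)
K(26 - 1*84) - 5582 = (-3 + 2*(26 - 1*84))**2 - 5582 = (-3 + 2*(26 - 84))**2 - 5582 = (-3 + 2*(-58))**2 - 5582 = (-3 - 116)**2 - 5582 = (-119)**2 - 5582 = 14161 - 5582 = 8579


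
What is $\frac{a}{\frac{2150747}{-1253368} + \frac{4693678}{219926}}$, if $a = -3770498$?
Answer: $- \frac{519665513702161232}{2704950311391} \approx -1.9212 \cdot 10^{5}$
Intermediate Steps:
$\frac{a}{\frac{2150747}{-1253368} + \frac{4693678}{219926}} = - \frac{3770498}{\frac{2150747}{-1253368} + \frac{4693678}{219926}} = - \frac{3770498}{2150747 \left(- \frac{1}{1253368}\right) + 4693678 \cdot \frac{1}{219926}} = - \frac{3770498}{- \frac{2150747}{1253368} + \frac{2346839}{109963}} = - \frac{3770498}{\frac{2704950311391}{137824105384}} = \left(-3770498\right) \frac{137824105384}{2704950311391} = - \frac{519665513702161232}{2704950311391}$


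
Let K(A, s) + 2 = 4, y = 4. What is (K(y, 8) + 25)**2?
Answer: 729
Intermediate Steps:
K(A, s) = 2 (K(A, s) = -2 + 4 = 2)
(K(y, 8) + 25)**2 = (2 + 25)**2 = 27**2 = 729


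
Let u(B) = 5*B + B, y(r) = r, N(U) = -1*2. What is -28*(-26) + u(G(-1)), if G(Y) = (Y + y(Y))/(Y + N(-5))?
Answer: 732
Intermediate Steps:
N(U) = -2
G(Y) = 2*Y/(-2 + Y) (G(Y) = (Y + Y)/(Y - 2) = (2*Y)/(-2 + Y) = 2*Y/(-2 + Y))
u(B) = 6*B
-28*(-26) + u(G(-1)) = -28*(-26) + 6*(2*(-1)/(-2 - 1)) = 728 + 6*(2*(-1)/(-3)) = 728 + 6*(2*(-1)*(-1/3)) = 728 + 6*(2/3) = 728 + 4 = 732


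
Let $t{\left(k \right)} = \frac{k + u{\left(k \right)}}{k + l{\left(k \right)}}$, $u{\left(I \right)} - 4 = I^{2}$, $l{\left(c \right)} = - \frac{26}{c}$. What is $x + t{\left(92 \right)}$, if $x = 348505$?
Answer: $\frac{1470736355}{4219} \approx 3.486 \cdot 10^{5}$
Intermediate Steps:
$u{\left(I \right)} = 4 + I^{2}$
$t{\left(k \right)} = \frac{4 + k + k^{2}}{k - \frac{26}{k}}$ ($t{\left(k \right)} = \frac{k + \left(4 + k^{2}\right)}{k - \frac{26}{k}} = \frac{4 + k + k^{2}}{k - \frac{26}{k}}$)
$x + t{\left(92 \right)} = 348505 + \frac{92 \left(4 + 92 + 92^{2}\right)}{-26 + 92^{2}} = 348505 + \frac{92 \left(4 + 92 + 8464\right)}{-26 + 8464} = 348505 + 92 \cdot \frac{1}{8438} \cdot 8560 = 348505 + \frac{393760}{4219} = \frac{1470736355}{4219}$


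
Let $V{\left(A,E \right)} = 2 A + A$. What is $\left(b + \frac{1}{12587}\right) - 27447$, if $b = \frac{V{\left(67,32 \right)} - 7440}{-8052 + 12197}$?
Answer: $- \frac{1432086600553}{52173115} \approx -27449.0$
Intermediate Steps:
$V{\left(A,E \right)} = 3 A$
$b = - \frac{7239}{4145}$ ($b = \frac{3 \cdot 67 - 7440}{-8052 + 12197} = \frac{201 - 7440}{4145} = \left(-7239\right) \frac{1}{4145} = - \frac{7239}{4145} \approx -1.7464$)
$\left(b + \frac{1}{12587}\right) - 27447 = \left(- \frac{7239}{4145} + \frac{1}{12587}\right) - 27447 = - \frac{91113148}{52173115} - 27447 = - \frac{1432086600553}{52173115}$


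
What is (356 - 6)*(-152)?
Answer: -53200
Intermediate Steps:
(356 - 6)*(-152) = 350*(-152) = -53200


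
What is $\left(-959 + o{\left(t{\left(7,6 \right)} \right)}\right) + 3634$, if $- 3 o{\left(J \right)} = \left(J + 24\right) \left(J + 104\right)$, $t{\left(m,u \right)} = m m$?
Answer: $-1048$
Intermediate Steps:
$t{\left(m,u \right)} = m^{2}$
$o{\left(J \right)} = - \frac{\left(24 + J\right) \left(104 + J\right)}{3}$ ($o{\left(J \right)} = - \frac{\left(J + 24\right) \left(J + 104\right)}{3} = - \frac{\left(24 + J\right) \left(104 + J\right)}{3}$)
$\left(-959 + o{\left(t{\left(7,6 \right)} \right)}\right) + 3634 = \left(-959 - \left(832 + \frac{2401}{3} + \frac{6272}{3}\right)\right) + 3634 = \left(-959 - \left(\frac{8768}{3} + \frac{2401}{3}\right)\right) + 3634 = \left(-959 - 3723\right) + 3634 = -4682 + 3634 = -1048$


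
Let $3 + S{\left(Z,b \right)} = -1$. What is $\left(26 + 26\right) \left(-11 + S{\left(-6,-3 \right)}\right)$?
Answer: $-780$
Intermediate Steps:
$S{\left(Z,b \right)} = -4$ ($S{\left(Z,b \right)} = -3 - 1 = -4$)
$\left(26 + 26\right) \left(-11 + S{\left(-6,-3 \right)}\right) = \left(26 + 26\right) \left(-11 - 4\right) = 52 \left(-15\right) = -780$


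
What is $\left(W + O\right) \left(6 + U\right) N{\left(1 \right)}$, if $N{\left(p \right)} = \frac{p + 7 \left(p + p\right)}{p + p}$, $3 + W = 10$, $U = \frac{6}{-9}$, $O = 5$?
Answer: $480$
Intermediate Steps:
$U = - \frac{2}{3}$ ($U = 6 \left(- \frac{1}{9}\right) = - \frac{2}{3} \approx -0.66667$)
$W = 7$ ($W = -3 + 10 = 7$)
$N{\left(p \right)} = \frac{15}{2}$ ($N{\left(p \right)} = \frac{p + 7 \cdot 2 p}{2 p} = \left(p + 14 p\right) \frac{1}{2 p} = 15 p \frac{1}{2 p} = \frac{15}{2}$)
$\left(W + O\right) \left(6 + U\right) N{\left(1 \right)} = \left(7 + 5\right) \left(6 - \frac{2}{3}\right) \frac{15}{2} = 12 \cdot \frac{16}{3} \cdot \frac{15}{2} = 64 \cdot \frac{15}{2} = 480$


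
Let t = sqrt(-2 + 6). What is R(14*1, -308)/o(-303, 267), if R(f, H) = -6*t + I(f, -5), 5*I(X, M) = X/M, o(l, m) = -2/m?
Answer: 41919/25 ≈ 1676.8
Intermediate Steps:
I(X, M) = X/(5*M) (I(X, M) = (X/M)/5 = X/(5*M))
t = 2 (t = sqrt(4) = 2)
R(f, H) = -12 - f/25 (R(f, H) = -6*2 + (1/5)*f/(-5) = -12 + (1/5)*f*(-1/5) = -12 - f/25)
R(14*1, -308)/o(-303, 267) = (-12 - 14/25)/((-2/267)) = (-12 - 1/25*14)/((-2*1/267)) = (-12 - 14/25)/(-2/267) = -314/25*(-267/2) = 41919/25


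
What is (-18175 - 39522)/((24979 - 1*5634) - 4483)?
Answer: -57697/14862 ≈ -3.8822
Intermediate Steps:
(-18175 - 39522)/((24979 - 1*5634) - 4483) = -57697/((24979 - 5634) - 4483) = -57697/(19345 - 4483) = -57697/14862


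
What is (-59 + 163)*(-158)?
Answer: -16432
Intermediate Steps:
(-59 + 163)*(-158) = 104*(-158) = -16432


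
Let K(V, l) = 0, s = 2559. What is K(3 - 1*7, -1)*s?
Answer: 0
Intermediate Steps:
K(3 - 1*7, -1)*s = 0*2559 = 0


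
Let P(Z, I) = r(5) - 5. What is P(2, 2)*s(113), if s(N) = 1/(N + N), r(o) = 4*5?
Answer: 15/226 ≈ 0.066372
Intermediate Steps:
r(o) = 20
P(Z, I) = 15 (P(Z, I) = 20 - 5 = 15)
s(N) = 1/(2*N)
P(2, 2)*s(113) = 15*((½)/113) = 15*((½)*(1/113)) = 15*(1/226) = 15/226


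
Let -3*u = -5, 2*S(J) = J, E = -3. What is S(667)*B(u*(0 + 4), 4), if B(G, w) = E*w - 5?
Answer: -11339/2 ≈ -5669.5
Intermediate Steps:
S(J) = J/2
u = 5/3 (u = -1/3*(-5) = 5/3 ≈ 1.6667)
B(G, w) = -5 - 3*w (B(G, w) = -3*w - 5 = -5 - 3*w)
S(667)*B(u*(0 + 4), 4) = ((1/2)*667)*(-5 - 3*4) = 667*(-5 - 12)/2 = (667/2)*(-17) = -11339/2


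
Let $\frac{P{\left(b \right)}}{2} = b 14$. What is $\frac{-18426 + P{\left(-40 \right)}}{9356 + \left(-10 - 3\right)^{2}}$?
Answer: $- \frac{19546}{9525} \approx -2.0521$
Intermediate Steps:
$P{\left(b \right)} = 28 b$ ($P{\left(b \right)} = 2 b 14 = 2 \cdot 14 b = 28 b$)
$\frac{-18426 + P{\left(-40 \right)}}{9356 + \left(-10 - 3\right)^{2}} = \frac{-18426 + 28 \left(-40\right)}{9356 + \left(-10 - 3\right)^{2}} = \frac{-18426 - 1120}{9356 + \left(-13\right)^{2}} = - \frac{19546}{9356 + 169} = - \frac{19546}{9525}$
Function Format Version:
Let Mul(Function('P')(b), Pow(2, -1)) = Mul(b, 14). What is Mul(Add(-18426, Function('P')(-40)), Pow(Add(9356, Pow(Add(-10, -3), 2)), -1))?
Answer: Rational(-19546, 9525) ≈ -2.0521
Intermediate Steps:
Function('P')(b) = Mul(28, b) (Function('P')(b) = Mul(2, Mul(b, 14)) = Mul(2, Mul(14, b)) = Mul(28, b))
Mul(Add(-18426, Function('P')(-40)), Pow(Add(9356, Pow(Add(-10, -3), 2)), -1)) = Mul(Add(-18426, Mul(28, -40)), Pow(Add(9356, Pow(Add(-10, -3), 2)), -1)) = Mul(Add(-18426, -1120), Pow(Add(9356, Pow(-13, 2)), -1)) = Mul(-19546, Pow(Add(9356, 169), -1)) = Mul(-19546, Pow(9525, -1)) = Mul(-19546, Rational(1, 9525)) = Rational(-19546, 9525)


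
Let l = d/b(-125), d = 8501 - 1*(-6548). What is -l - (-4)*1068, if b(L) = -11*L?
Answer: 5858951/1375 ≈ 4261.1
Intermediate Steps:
d = 15049 (d = 8501 + 6548 = 15049)
l = 15049/1375 (l = 15049/((-11*(-125))) = 15049/1375 ≈ 10.945)
-l - (-4)*1068 = -1*15049/1375 - (-4)*1068 = -15049/1375 - 1*(-4272) = -15049/1375 + 4272 = 5858951/1375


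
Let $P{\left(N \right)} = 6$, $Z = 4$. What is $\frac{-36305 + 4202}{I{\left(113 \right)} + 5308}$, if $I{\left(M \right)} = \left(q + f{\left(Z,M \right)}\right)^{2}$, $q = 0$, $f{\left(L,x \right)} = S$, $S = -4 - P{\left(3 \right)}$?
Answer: $- \frac{32103}{5408} \approx -5.9362$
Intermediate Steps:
$S = -10$ ($S = -4 - 6 = -10$)
$f{\left(L,x \right)} = -10$
$I{\left(M \right)} = 100$ ($I{\left(M \right)} = \left(0 - 10\right)^{2} = \left(-10\right)^{2} = 100$)
$\frac{-36305 + 4202}{I{\left(113 \right)} + 5308} = \frac{-36305 + 4202}{100 + 5308} = - \frac{32103}{5408}$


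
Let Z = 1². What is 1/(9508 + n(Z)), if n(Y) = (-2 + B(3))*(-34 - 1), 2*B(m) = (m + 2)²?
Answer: 2/18281 ≈ 0.00010940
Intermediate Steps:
Z = 1
B(m) = (2 + m)²/2 (B(m) = (m + 2)²/2 = (2 + m)²/2)
n(Y) = -735/2 (n(Y) = (-2 + (2 + 3)²/2)*(-34 - 1) = (-2 + (½)*5²)*(-35) = (-2 + (½)*25)*(-35) = (-2 + 25/2)*(-35) = (21/2)*(-35) = -735/2)
1/(9508 + n(Z)) = 1/(9508 - 735/2) = 1/(18281/2) = 2/18281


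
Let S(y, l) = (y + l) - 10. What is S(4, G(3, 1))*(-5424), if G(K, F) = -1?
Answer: 37968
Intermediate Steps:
S(y, l) = -10 + l + y (S(y, l) = (l + y) - 10 = -10 + l + y)
S(4, G(3, 1))*(-5424) = (-10 - 1 + 4)*(-5424) = -7*(-5424) = 37968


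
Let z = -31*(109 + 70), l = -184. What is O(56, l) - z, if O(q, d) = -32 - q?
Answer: 5461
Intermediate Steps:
z = -5549 (z = -31*179 = -5549)
O(56, l) - z = (-32 - 1*56) - 1*(-5549) = (-32 - 56) + 5549 = -88 + 5549 = 5461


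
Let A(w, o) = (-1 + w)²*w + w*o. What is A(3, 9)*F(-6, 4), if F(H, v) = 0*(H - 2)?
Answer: 0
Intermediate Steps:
A(w, o) = o*w + w*(-1 + w)² (A(w, o) = w*(-1 + w)² + o*w = o*w + w*(-1 + w)²)
F(H, v) = 0 (F(H, v) = 0*(-2 + H) = 0)
A(3, 9)*F(-6, 4) = (3*(9 + (-1 + 3)²))*0 = (3*(9 + 2²))*0 = (3*(9 + 4))*0 = (3*13)*0 = 39*0 = 0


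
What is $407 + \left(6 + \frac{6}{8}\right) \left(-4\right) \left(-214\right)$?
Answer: $6185$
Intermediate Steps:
$407 + \left(6 + \frac{6}{8}\right) \left(-4\right) \left(-214\right) = 407 + \left(6 + 6 \cdot \frac{1}{8}\right) \left(-4\right) \left(-214\right) = 407 + \left(6 + \frac{3}{4}\right) \left(-4\right) \left(-214\right) = 407 + \frac{27}{4} \left(-4\right) \left(-214\right) = 407 - -5778 = 407 + 5778 = 6185$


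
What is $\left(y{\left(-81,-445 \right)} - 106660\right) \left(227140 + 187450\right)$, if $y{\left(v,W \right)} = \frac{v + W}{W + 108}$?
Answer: $- \frac{14901979013460}{337} \approx -4.4219 \cdot 10^{10}$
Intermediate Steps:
$y{\left(v,W \right)} = \frac{W + v}{108 + W}$
$\left(y{\left(-81,-445 \right)} - 106660\right) \left(227140 + 187450\right) = \left(\frac{-445 - 81}{108 - 445} - 106660\right) \left(227140 + 187450\right) = \left(\frac{1}{-337} \left(-526\right) - 106660\right) 414590 = \left(\left(- \frac{1}{337}\right) \left(-526\right) - 106660\right) 414590 = \left(\frac{526}{337} - 106660\right) 414590 = \left(- \frac{35943894}{337}\right) 414590 = - \frac{14901979013460}{337}$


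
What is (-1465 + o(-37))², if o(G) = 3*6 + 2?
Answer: 2088025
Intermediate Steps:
o(G) = 20 (o(G) = 18 + 2 = 20)
(-1465 + o(-37))² = (-1465 + 20)² = (-1445)² = 2088025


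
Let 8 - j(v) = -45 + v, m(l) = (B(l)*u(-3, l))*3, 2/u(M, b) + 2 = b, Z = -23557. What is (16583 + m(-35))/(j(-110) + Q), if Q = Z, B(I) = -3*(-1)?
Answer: -613553/865578 ≈ -0.70884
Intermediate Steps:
u(M, b) = 2/(-2 + b)
B(I) = 3
Q = -23557
m(l) = 18/(-2 + l) (m(l) = (3*(2/(-2 + l)))*3 = (6/(-2 + l))*3 = 18/(-2 + l))
j(v) = 53 - v (j(v) = 8 - (-45 + v) = 8 + (45 - v) = 53 - v)
(16583 + m(-35))/(j(-110) + Q) = (16583 + 18/(-2 - 35))/((53 - 1*(-110)) - 23557) = (16583 + 18/(-37))/((53 + 110) - 23557) = (16583 + 18*(-1/37))/(163 - 23557) = (16583 - 18/37)/(-23394) = (613553/37)*(-1/23394) = -613553/865578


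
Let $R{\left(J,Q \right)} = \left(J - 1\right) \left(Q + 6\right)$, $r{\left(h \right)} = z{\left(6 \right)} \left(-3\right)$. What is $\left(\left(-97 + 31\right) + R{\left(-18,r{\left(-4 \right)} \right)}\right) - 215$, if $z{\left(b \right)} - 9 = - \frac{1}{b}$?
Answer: $\frac{217}{2} \approx 108.5$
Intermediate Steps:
$z{\left(b \right)} = 9 - \frac{1}{b}$
$r{\left(h \right)} = - \frac{53}{2}$ ($r{\left(h \right)} = \left(9 - \frac{1}{6}\right) \left(-3\right) = \frac{53}{6} \left(-3\right) = - \frac{53}{2}$)
$R{\left(J,Q \right)} = \left(-1 + J\right) \left(6 + Q\right)$
$\left(\left(-97 + 31\right) + R{\left(-18,r{\left(-4 \right)} \right)}\right) - 215 = \left(\left(-97 + 31\right) - - \frac{779}{2}\right) - 215 = \left(-66 + \left(-6 + \frac{53}{2} - 108 + 477\right)\right) - 215 = \left(-66 + \frac{779}{2}\right) - 215 = \frac{647}{2} - 215 = \frac{217}{2}$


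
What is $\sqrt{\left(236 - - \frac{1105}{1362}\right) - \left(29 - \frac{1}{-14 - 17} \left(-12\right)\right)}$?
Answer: $\frac{\sqrt{371154728766}}{42222} \approx 14.429$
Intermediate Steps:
$\sqrt{\left(236 - - \frac{1105}{1362}\right) - \left(29 - \frac{1}{-14 - 17} \left(-12\right)\right)} = \sqrt{\left(236 - \left(-1105\right) \frac{1}{1362}\right) - \left(29 - \frac{1}{-31} \left(-12\right)\right)} = \sqrt{\left(236 - - \frac{1105}{1362}\right) - \frac{887}{31}} = \sqrt{\left(236 + \frac{1105}{1362}\right) + \left(\frac{12}{31} - 29\right)} = \sqrt{\frac{322537}{1362} - \frac{887}{31}} = \sqrt{\frac{8790553}{42222}} = \frac{\sqrt{371154728766}}{42222}$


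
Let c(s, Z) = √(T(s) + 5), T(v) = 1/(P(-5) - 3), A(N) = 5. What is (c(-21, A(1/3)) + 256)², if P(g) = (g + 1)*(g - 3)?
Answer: (7424 + √4234)²/841 ≈ 66690.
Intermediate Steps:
P(g) = (1 + g)*(-3 + g)
T(v) = 1/29 (T(v) = 1/((-3 + (-5)² - 2*(-5)) - 3) = 1/((-3 + 25 + 10) - 3) = 1/(32 - 3) = 1/29)
c(s, Z) = √4234/29 (c(s, Z) = √(1/29 + 5) = √(146/29) = √4234/29)
(c(-21, A(1/3)) + 256)² = (√4234/29 + 256)² = (256 + √4234/29)²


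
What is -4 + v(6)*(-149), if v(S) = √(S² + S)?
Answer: -4 - 149*√42 ≈ -969.63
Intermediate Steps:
v(S) = √(S + S²)
-4 + v(6)*(-149) = -4 + √(6*(1 + 6))*(-149) = -4 + √(6*7)*(-149) = -4 + √42*(-149) = -4 - 149*√42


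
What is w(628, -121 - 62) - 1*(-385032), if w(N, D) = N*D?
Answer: 270108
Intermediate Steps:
w(N, D) = D*N
w(628, -121 - 62) - 1*(-385032) = (-121 - 62)*628 - 1*(-385032) = -183*628 + 385032 = -114924 + 385032 = 270108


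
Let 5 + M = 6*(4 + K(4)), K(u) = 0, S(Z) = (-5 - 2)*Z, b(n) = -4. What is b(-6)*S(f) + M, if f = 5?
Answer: 159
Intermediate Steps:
S(Z) = -7*Z
M = 19 (M = -5 + 6*(4 + 0) = -5 + 6*4 = -5 + 24 = 19)
b(-6)*S(f) + M = -(-28)*5 + 19 = -4*(-35) + 19 = 140 + 19 = 159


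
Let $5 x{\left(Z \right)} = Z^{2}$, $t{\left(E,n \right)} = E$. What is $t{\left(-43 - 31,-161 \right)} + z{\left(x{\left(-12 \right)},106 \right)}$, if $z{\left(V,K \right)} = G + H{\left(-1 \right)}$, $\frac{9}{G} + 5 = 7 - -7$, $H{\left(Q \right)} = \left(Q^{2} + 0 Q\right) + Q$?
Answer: $-73$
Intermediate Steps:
$H{\left(Q \right)} = Q + Q^{2}$ ($H{\left(Q \right)} = \left(Q^{2} + 0\right) + Q = Q^{2} + Q = Q + Q^{2}$)
$G = 1$ ($G = \frac{9}{-5 + \left(7 - -7\right)} = \frac{9}{-5 + \left(7 + 7\right)} = \frac{9}{-5 + 14} = \frac{9}{9} = 9 \cdot \frac{1}{9} = 1$)
$x{\left(Z \right)} = \frac{Z^{2}}{5}$
$z{\left(V,K \right)} = 1$ ($z{\left(V,K \right)} = 1 - \left(1 - 1\right) = 1 - 0 = 1 + 0 = 1$)
$t{\left(-43 - 31,-161 \right)} + z{\left(x{\left(-12 \right)},106 \right)} = \left(-43 - 31\right) + 1 = -74 + 1 = -73$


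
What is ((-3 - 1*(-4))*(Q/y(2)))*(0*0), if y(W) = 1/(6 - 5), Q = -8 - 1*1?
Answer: 0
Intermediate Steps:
Q = -9 (Q = -8 - 1 = -9)
y(W) = 1 (y(W) = 1/1 = 1)
((-3 - 1*(-4))*(Q/y(2)))*(0*0) = ((-3 - 1*(-4))*(-9/1))*(0*0) = ((-3 + 4)*(-9*1))*0 = (1*(-9))*0 = -9*0 = 0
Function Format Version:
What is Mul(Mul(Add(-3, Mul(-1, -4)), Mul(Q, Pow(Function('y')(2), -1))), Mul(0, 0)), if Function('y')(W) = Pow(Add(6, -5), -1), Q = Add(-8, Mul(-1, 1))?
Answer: 0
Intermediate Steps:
Q = -9 (Q = Add(-8, -1) = -9)
Function('y')(W) = 1 (Function('y')(W) = Pow(1, -1) = 1)
Mul(Mul(Add(-3, Mul(-1, -4)), Mul(Q, Pow(Function('y')(2), -1))), Mul(0, 0)) = Mul(Mul(Add(-3, Mul(-1, -4)), Mul(-9, Pow(1, -1))), Mul(0, 0)) = Mul(Mul(Add(-3, 4), Mul(-9, 1)), 0) = Mul(Mul(1, -9), 0) = Mul(-9, 0) = 0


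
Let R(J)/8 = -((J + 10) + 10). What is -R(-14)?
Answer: 48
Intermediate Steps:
R(J) = -160 - 8*J (R(J) = 8*(-((J + 10) + 10)) = 8*(-((10 + J) + 10)) = 8*(-(20 + J)) = 8*(-20 - J) = -160 - 8*J)
-R(-14) = -(-160 - 8*(-14)) = -(-160 + 112) = -1*(-48) = 48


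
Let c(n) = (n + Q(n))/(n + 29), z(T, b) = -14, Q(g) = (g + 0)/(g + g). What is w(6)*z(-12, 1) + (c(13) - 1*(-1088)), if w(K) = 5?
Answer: 28513/28 ≈ 1018.3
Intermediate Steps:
Q(g) = ½ (Q(g) = g/((2*g)) = g*(1/(2*g)) = ½)
c(n) = (½ + n)/(29 + n) (c(n) = (n + ½)/(n + 29) = (½ + n)/(29 + n))
w(6)*z(-12, 1) + (c(13) - 1*(-1088)) = 5*(-14) + ((½ + 13)/(29 + 13) - 1*(-1088)) = -70 + ((27/2)/42 + 1088) = -70 + ((1/42)*(27/2) + 1088) = -70 + (9/28 + 1088) = -70 + 30473/28 = 28513/28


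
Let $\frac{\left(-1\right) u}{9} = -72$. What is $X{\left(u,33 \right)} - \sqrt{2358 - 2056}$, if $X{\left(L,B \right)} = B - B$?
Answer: $- \sqrt{302} \approx -17.378$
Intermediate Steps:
$u = 648$ ($u = \left(-9\right) \left(-72\right) = 648$)
$X{\left(L,B \right)} = 0$
$X{\left(u,33 \right)} - \sqrt{2358 - 2056} = 0 - \sqrt{2358 - 2056} = 0 - \sqrt{302} = - \sqrt{302}$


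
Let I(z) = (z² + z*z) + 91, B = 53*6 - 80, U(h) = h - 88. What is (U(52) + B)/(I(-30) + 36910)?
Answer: 202/38801 ≈ 0.0052060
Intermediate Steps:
U(h) = -88 + h
B = 238 (B = 318 - 80 = 238)
I(z) = 91 + 2*z² (I(z) = (z² + z²) + 91 = 2*z² + 91 = 91 + 2*z²)
(U(52) + B)/(I(-30) + 36910) = ((-88 + 52) + 238)/((91 + 2*(-30)²) + 36910) = (-36 + 238)/((91 + 2*900) + 36910) = 202/((91 + 1800) + 36910) = 202/(1891 + 36910) = 202/38801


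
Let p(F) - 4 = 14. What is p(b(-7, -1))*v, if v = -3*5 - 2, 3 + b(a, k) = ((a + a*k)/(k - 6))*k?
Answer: -306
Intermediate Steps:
b(a, k) = -3 + k*(a + a*k)/(-6 + k) (b(a, k) = -3 + ((a + a*k)/(k - 6))*k = -3 + ((a + a*k)/(-6 + k))*k = -3 + k*(a + a*k)/(-6 + k))
p(F) = 18 (p(F) = 4 + 14 = 18)
v = -17 (v = -15 - 2 = -17)
p(b(-7, -1))*v = 18*(-17) = -306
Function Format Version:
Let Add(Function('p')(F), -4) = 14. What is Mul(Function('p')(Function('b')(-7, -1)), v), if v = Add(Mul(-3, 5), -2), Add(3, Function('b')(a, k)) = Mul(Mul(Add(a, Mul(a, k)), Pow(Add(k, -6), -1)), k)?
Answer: -306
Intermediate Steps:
Function('b')(a, k) = Add(-3, Mul(k, Pow(Add(-6, k), -1), Add(a, Mul(a, k)))) (Function('b')(a, k) = Add(-3, Mul(Mul(Add(a, Mul(a, k)), Pow(Add(k, -6), -1)), k)) = Add(-3, Mul(Mul(Add(a, Mul(a, k)), Pow(Add(-6, k), -1)), k)) = Add(-3, Mul(Mul(Pow(Add(-6, k), -1), Add(a, Mul(a, k))), k)) = Add(-3, Mul(k, Pow(Add(-6, k), -1), Add(a, Mul(a, k)))))
Function('p')(F) = 18 (Function('p')(F) = Add(4, 14) = 18)
v = -17 (v = Add(-15, -2) = -17)
Mul(Function('p')(Function('b')(-7, -1)), v) = Mul(18, -17) = -306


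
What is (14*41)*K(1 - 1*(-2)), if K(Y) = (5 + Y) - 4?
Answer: 2296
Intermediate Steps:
K(Y) = 1 + Y
(14*41)*K(1 - 1*(-2)) = (14*41)*(1 + (1 - 1*(-2))) = 574*(1 + (1 + 2)) = 574*(1 + 3) = 574*4 = 2296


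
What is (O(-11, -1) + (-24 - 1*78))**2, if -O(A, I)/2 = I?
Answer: 10000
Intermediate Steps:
O(A, I) = -2*I
(O(-11, -1) + (-24 - 1*78))**2 = (-2*(-1) + (-24 - 1*78))**2 = (2 + (-24 - 78))**2 = (2 - 102)**2 = (-100)**2 = 10000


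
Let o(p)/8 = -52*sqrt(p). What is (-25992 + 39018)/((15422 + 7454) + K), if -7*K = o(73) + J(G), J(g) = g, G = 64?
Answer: 1824415047/3201141442 - 2370732*sqrt(73)/1600570721 ≈ 0.55727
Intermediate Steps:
o(p) = -416*sqrt(p) (o(p) = 8*(-52*sqrt(p)) = -416*sqrt(p))
K = -64/7 + 416*sqrt(73)/7 (K = -(-416*sqrt(73) + 64)/7 = -(64 - 416*sqrt(73))/7 = -64/7 + 416*sqrt(73)/7 ≈ 498.62)
(-25992 + 39018)/((15422 + 7454) + K) = (-25992 + 39018)/((15422 + 7454) + (-64/7 + 416*sqrt(73)/7)) = 13026/(22876 + (-64/7 + 416*sqrt(73)/7)) = 13026/(160068/7 + 416*sqrt(73)/7)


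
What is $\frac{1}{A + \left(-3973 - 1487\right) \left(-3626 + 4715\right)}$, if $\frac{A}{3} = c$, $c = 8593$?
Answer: $- \frac{1}{5920161} \approx -1.6891 \cdot 10^{-7}$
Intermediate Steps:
$A = 25779$ ($A = 3 \cdot 8593 = 25779$)
$\frac{1}{A + \left(-3973 - 1487\right) \left(-3626 + 4715\right)} = \frac{1}{25779 + \left(-3973 - 1487\right) \left(-3626 + 4715\right)} = \frac{1}{25779 - 5945940} = \frac{1}{-5920161} = - \frac{1}{5920161}$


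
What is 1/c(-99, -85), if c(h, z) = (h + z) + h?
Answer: -1/283 ≈ -0.0035336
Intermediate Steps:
c(h, z) = z + 2*h
1/c(-99, -85) = 1/(-85 + 2*(-99)) = 1/(-85 - 198) = 1/(-283) = -1/283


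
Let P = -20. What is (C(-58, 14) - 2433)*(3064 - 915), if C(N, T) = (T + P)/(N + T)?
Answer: -115020927/22 ≈ -5.2282e+6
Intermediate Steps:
C(N, T) = (-20 + T)/(N + T) (C(N, T) = (T - 20)/(N + T) = (-20 + T)/(N + T))
(C(-58, 14) - 2433)*(3064 - 915) = ((-20 + 14)/(-58 + 14) - 2433)*(3064 - 915) = (-6/(-44) - 2433)*2149 = (-1/44*(-6) - 2433)*2149 = (3/22 - 2433)*2149 = -53523/22*2149 = -115020927/22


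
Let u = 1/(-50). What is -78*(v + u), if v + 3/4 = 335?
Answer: -1303497/50 ≈ -26070.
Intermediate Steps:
v = 1337/4 (v = -¾ + 335 = 1337/4 ≈ 334.25)
u = -1/50 ≈ -0.020000
-78*(v + u) = -78*(1337/4 - 1/50) = -78*33423/100 = -1303497/50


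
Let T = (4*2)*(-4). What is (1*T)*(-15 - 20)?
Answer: 1120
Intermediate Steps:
T = -32 (T = 8*(-4) = -32)
(1*T)*(-15 - 20) = (1*(-32))*(-15 - 20) = -32*(-35) = 1120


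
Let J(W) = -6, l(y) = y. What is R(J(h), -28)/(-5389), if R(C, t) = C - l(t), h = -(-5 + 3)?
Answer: -22/5389 ≈ -0.0040824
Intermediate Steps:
h = 2 (h = -1*(-2) = 2)
R(C, t) = C - t
R(J(h), -28)/(-5389) = (-6 - 1*(-28))/(-5389) = (-6 + 28)*(-1/5389) = 22*(-1/5389) = -22/5389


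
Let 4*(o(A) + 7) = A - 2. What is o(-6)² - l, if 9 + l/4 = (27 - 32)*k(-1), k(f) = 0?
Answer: 117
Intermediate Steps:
o(A) = -15/2 + A/4 (o(A) = -7 + (A - 2)/4 = -7 + (-2 + A)/4 = -7 + (-½ + A/4) = -15/2 + A/4)
l = -36 (l = -36 + 4*((27 - 32)*0) = -36 + 4*(-5*0) = -36 + 4*0 = -36 + 0 = -36)
o(-6)² - l = (-15/2 + (¼)*(-6))² - 1*(-36) = (-15/2 - 3/2)² + 36 = (-9)² + 36 = 81 + 36 = 117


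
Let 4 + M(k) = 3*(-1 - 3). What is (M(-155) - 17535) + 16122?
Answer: -1429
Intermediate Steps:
M(k) = -16 (M(k) = -4 + 3*(-1 - 3) = -4 + 3*(-4) = -4 - 12 = -16)
(M(-155) - 17535) + 16122 = (-16 - 17535) + 16122 = -17551 + 16122 = -1429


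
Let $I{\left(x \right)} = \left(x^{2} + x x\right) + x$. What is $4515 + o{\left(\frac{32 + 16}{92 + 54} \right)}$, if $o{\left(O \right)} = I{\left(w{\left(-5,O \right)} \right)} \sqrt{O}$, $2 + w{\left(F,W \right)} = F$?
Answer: $4515 + \frac{182 \sqrt{438}}{73} \approx 4567.2$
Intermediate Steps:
$w{\left(F,W \right)} = -2 + F$
$I{\left(x \right)} = x + 2 x^{2}$ ($I{\left(x \right)} = \left(x^{2} + x^{2}\right) + x = 2 x^{2} + x = x + 2 x^{2}$)
$o{\left(O \right)} = 91 \sqrt{O}$ ($o{\left(O \right)} = \left(-2 - 5\right) \left(1 + 2 \left(-2 - 5\right)\right) \sqrt{O} = - 7 \left(1 + 2 \left(-7\right)\right) \sqrt{O} = - 7 \left(1 - 14\right) \sqrt{O} = \left(-7\right) \left(-13\right) \sqrt{O} = 91 \sqrt{O}$)
$4515 + o{\left(\frac{32 + 16}{92 + 54} \right)} = 4515 + 91 \sqrt{\frac{32 + 16}{92 + 54}} = 4515 + 91 \sqrt{\frac{48}{146}} = 4515 + 91 \sqrt{48 \cdot \frac{1}{146}} = 4515 + 91 \sqrt{\frac{24}{73}} = 4515 + 91 \frac{2 \sqrt{438}}{73} = 4515 + \frac{182 \sqrt{438}}{73}$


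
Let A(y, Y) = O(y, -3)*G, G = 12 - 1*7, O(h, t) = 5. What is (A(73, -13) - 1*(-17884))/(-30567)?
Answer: -17909/30567 ≈ -0.58589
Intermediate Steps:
G = 5 (G = 12 - 7 = 5)
A(y, Y) = 25 (A(y, Y) = 5*5 = 25)
(A(73, -13) - 1*(-17884))/(-30567) = (25 - 1*(-17884))/(-30567) = (25 + 17884)*(-1/30567) = 17909*(-1/30567) = -17909/30567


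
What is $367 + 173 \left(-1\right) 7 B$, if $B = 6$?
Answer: $-6899$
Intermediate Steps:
$367 + 173 \left(-1\right) 7 B = 367 + 173 \left(-1\right) 7 \cdot 6 = 367 + 173 \left(\left(-7\right) 6\right) = 367 + 173 \left(-42\right) = 367 - 7266 = -6899$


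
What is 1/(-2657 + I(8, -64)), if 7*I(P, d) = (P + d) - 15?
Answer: -7/18670 ≈ -0.00037493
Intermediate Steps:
I(P, d) = -15/7 + P/7 + d/7 (I(P, d) = ((P + d) - 15)/7 = (-15 + P + d)/7 = -15/7 + P/7 + d/7)
1/(-2657 + I(8, -64)) = 1/(-2657 + (-15/7 + (1/7)*8 + (1/7)*(-64))) = 1/(-2657 + (-15/7 + 8/7 - 64/7)) = 1/(-2657 - 71/7) = 1/(-18670/7) = -7/18670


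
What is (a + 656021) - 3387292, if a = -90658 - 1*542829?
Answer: -3364758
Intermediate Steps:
a = -633487 (a = -90658 - 542829 = -633487)
(a + 656021) - 3387292 = (-633487 + 656021) - 3387292 = 22534 - 3387292 = -3364758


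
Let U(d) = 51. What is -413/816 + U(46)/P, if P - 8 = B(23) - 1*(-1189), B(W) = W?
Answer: -115561/248880 ≈ -0.46432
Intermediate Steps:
P = 1220 (P = 8 + (23 - 1*(-1189)) = 8 + (23 + 1189) = 8 + 1212 = 1220)
-413/816 + U(46)/P = -413/816 + 51/1220 = -115561/248880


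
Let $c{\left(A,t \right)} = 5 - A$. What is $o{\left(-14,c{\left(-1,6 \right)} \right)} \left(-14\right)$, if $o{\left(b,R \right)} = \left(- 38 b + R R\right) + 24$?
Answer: $-8288$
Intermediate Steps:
$o{\left(b,R \right)} = 24 + R^{2} - 38 b$ ($o{\left(b,R \right)} = \left(- 38 b + R^{2}\right) + 24 = \left(R^{2} - 38 b\right) + 24 = 24 + R^{2} - 38 b$)
$o{\left(-14,c{\left(-1,6 \right)} \right)} \left(-14\right) = \left(24 + \left(5 - -1\right)^{2} - -532\right) \left(-14\right) = \left(24 + \left(5 + 1\right)^{2} + 532\right) \left(-14\right) = \left(24 + 6^{2} + 532\right) \left(-14\right) = \left(24 + 36 + 532\right) \left(-14\right) = 592 \left(-14\right) = -8288$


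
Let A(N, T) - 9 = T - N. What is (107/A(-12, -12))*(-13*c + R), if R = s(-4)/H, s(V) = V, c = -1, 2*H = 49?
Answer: 67303/441 ≈ 152.61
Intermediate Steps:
H = 49/2 (H = (½)*49 = 49/2 ≈ 24.500)
A(N, T) = 9 + T - N (A(N, T) = 9 + (T - N) = 9 + T - N)
R = -8/49 (R = -4/49/2 = -4*2/49 = -8/49 ≈ -0.16327)
(107/A(-12, -12))*(-13*c + R) = (107/(9 - 12 - 1*(-12)))*(-13*(-1) - 8/49) = (107/(9 - 12 + 12))*(13 - 8/49) = (107/9)*(629/49) = 67303/441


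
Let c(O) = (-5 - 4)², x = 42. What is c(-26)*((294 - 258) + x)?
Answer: 6318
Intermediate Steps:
c(O) = 81 (c(O) = (-9)² = 81)
c(-26)*((294 - 258) + x) = 81*((294 - 258) + 42) = 81*(36 + 42) = 81*78 = 6318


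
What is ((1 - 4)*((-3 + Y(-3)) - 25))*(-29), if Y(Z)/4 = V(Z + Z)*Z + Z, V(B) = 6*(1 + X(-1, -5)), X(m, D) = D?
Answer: 21576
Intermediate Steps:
V(B) = -24 (V(B) = 6*(1 - 5) = 6*(-4) = -24)
Y(Z) = -92*Z (Y(Z) = 4*(-24*Z + Z) = 4*(-23*Z) = -92*Z)
((1 - 4)*((-3 + Y(-3)) - 25))*(-29) = ((1 - 4)*((-3 - 92*(-3)) - 25))*(-29) = -3*((-3 + 276) - 25)*(-29) = -3*(273 - 25)*(-29) = -3*248*(-29) = -744*(-29) = 21576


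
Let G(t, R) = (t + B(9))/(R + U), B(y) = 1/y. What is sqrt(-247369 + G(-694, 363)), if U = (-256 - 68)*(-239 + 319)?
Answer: 136*I*sqrt(78619389009)/76671 ≈ 497.36*I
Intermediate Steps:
U = -25920 (U = -324*80 = -25920)
G(t, R) = (1/9 + t)/(-25920 + R) (G(t, R) = (t + 1/9)/(R - 25920) = (t + 1/9)/(-25920 + R) = (1/9 + t)/(-25920 + R))
sqrt(-247369 + G(-694, 363)) = sqrt(-247369 + (1/9 - 694)/(-25920 + 363)) = sqrt(-247369 - 6245/9/(-25557)) = sqrt(-247369 - 1/25557*(-6245/9)) = sqrt(-247369 + 6245/230013) = sqrt(-56898079552/230013) = 136*I*sqrt(78619389009)/76671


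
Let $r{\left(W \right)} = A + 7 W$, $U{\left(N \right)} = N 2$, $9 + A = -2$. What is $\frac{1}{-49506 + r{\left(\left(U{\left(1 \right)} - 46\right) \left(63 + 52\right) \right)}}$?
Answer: $- \frac{1}{84937} \approx -1.1773 \cdot 10^{-5}$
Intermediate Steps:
$A = -11$ ($A = -9 - 2 = -11$)
$U{\left(N \right)} = 2 N$
$r{\left(W \right)} = -11 + 7 W$
$\frac{1}{-49506 + r{\left(\left(U{\left(1 \right)} - 46\right) \left(63 + 52\right) \right)}} = \frac{1}{-49506 + \left(-11 + 7 \left(2 \cdot 1 - 46\right) \left(63 + 52\right)\right)} = \frac{1}{-49506 + \left(-11 + 7 \left(2 - 46\right) 115\right)} = \frac{1}{-49506 + \left(-11 + 7 \left(\left(-44\right) 115\right)\right)} = \frac{1}{-49506 + \left(-11 + 7 \left(-5060\right)\right)} = \frac{1}{-49506 - 35431} = \frac{1}{-84937} = - \frac{1}{84937}$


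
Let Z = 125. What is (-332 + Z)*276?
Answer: -57132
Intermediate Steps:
(-332 + Z)*276 = (-332 + 125)*276 = -207*276 = -57132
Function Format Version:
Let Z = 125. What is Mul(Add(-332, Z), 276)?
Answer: -57132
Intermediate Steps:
Mul(Add(-332, Z), 276) = Mul(Add(-332, 125), 276) = Mul(-207, 276) = -57132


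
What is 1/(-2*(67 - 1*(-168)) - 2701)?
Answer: -1/3171 ≈ -0.00031536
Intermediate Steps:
1/(-2*(67 - 1*(-168)) - 2701) = 1/(-2*(67 + 168) - 2701) = 1/(-2*235 - 2701) = 1/(-470 - 2701) = 1/(-3171) = -1/3171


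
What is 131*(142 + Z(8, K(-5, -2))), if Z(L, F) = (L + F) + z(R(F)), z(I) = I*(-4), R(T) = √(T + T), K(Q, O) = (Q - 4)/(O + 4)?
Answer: 38121/2 - 1572*I ≈ 19061.0 - 1572.0*I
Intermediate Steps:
K(Q, O) = (-4 + Q)/(4 + O)
R(T) = √2*√T (R(T) = √(2*T) = √2*√T)
z(I) = -4*I
Z(L, F) = F + L - 4*√2*√F (Z(L, F) = (L + F) - 4*√2*√F = (F + L) - 4*√2*√F = F + L - 4*√2*√F)
131*(142 + Z(8, K(-5, -2))) = 131*(142 + ((-4 - 5)/(4 - 2) + 8 - 4*√2*√((-4 - 5)/(4 - 2)))) = 131*(142 + (-9/2 + 8 - 4*√2*√(-9/2))) = 131*(142 + (-9/2 + 8 - 4*√2*3*I*√2/2)) = 131*(142 + (-9/2 + 8 - 12*I)) = 131*(142 + (7/2 - 12*I)) = 131*(291/2 - 12*I) = 38121/2 - 1572*I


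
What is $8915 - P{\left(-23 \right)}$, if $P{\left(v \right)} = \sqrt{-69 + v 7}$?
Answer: $8915 - i \sqrt{230} \approx 8915.0 - 15.166 i$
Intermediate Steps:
$P{\left(v \right)} = \sqrt{-69 + 7 v}$
$8915 - P{\left(-23 \right)} = 8915 - \sqrt{-69 + 7 \left(-23\right)} = 8915 - \sqrt{-69 - 161} = 8915 - \sqrt{-230} = 8915 - i \sqrt{230}$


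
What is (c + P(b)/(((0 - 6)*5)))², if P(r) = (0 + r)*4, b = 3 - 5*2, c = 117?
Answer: 3129361/225 ≈ 13908.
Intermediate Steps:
b = -7 (b = 3 - 10 = -7)
P(r) = 4*r (P(r) = r*4 = 4*r)
(c + P(b)/(((0 - 6)*5)))² = (117 + (4*(-7))/(((0 - 6)*5)))² = (117 - 28/((-6*5)))² = (117 - 28/(-30))² = (117 - 28*(-1/30))² = (117 + 14/15)² = (1769/15)² = 3129361/225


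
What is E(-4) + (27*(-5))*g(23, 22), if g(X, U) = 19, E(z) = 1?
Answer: -2564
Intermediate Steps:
E(-4) + (27*(-5))*g(23, 22) = 1 + (27*(-5))*19 = 1 - 135*19 = 1 - 2565 = -2564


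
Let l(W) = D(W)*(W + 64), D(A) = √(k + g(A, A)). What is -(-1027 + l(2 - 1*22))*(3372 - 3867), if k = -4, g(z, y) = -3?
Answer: -508365 + 21780*I*√7 ≈ -5.0837e+5 + 57624.0*I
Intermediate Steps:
D(A) = I*√7 (D(A) = √(-4 - 3) = √(-7) = I*√7)
l(W) = I*√7*(64 + W) (l(W) = (I*√7)*(W + 64) = (I*√7)*(64 + W) = I*√7*(64 + W))
-(-1027 + l(2 - 1*22))*(3372 - 3867) = -(-1027 + I*√7*(64 + (2 - 1*22)))*(3372 - 3867) = -(-1027 + I*√7*(64 + (2 - 22)))*(-495) = -(-1027 + I*√7*(64 - 20))*(-495) = -(-1027 + I*√7*44)*(-495) = -(-1027 + 44*I*√7)*(-495) = -(508365 - 21780*I*√7) = -508365 + 21780*I*√7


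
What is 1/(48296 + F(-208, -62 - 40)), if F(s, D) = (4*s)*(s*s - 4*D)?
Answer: -1/36286808 ≈ -2.7558e-8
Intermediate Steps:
F(s, D) = 4*s*(s**2 - 4*D) (F(s, D) = (4*s)*(s**2 - 4*D) = 4*s*(s**2 - 4*D))
1/(48296 + F(-208, -62 - 40)) = 1/(48296 + 4*(-208)*((-208)**2 - 4*(-62 - 40))) = 1/(48296 + 4*(-208)*(43264 - 4*(-102))) = 1/(48296 + 4*(-208)*(43264 + 408)) = 1/(48296 + 4*(-208)*43672) = 1/(48296 - 36335104) = 1/(-36286808) = -1/36286808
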